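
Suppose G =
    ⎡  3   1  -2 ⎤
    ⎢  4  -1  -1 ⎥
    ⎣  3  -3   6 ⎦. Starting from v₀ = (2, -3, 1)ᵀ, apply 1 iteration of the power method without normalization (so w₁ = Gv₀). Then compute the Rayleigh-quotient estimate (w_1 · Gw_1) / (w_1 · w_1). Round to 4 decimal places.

λ ≈ 3.2841

w1 = Gv₀ = (3·2 + 1·(-3) + (-2)·1; 4·2 + (-1)·(-3) + (-1)·1; 3·2 + (-3)·(-3) + 6·1) = (1, 10, 21)
Gw1 = (-29, -27, 99)
w1·Gw1 = 1·(-29) + 10·(-27) + 21·99 = 1780; w1·w1 = 1·1 + 10·10 + 21·21 = 542
λ ≈ 1780/542 = 3.2841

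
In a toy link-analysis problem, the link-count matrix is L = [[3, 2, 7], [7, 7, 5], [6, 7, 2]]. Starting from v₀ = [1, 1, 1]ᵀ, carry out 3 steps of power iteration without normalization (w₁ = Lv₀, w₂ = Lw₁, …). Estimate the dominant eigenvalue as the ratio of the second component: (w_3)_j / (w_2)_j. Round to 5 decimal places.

15.31507

w1 = Lv₀ = (3·1 + 2·1 + 7·1; 7·1 + 7·1 + 5·1; 6·1 + 7·1 + 2·1) = (12, 19, 15)
w2 = Lw1 = (3·12 + 2·19 + 7·15; 7·12 + 7·19 + 5·15; 6·12 + 7·19 + 2·15) = (179, 292, 235)
w3 = Lw2 = (2766, 4472, 3588)
Ratio at component: 4472 / 292 = 15.31507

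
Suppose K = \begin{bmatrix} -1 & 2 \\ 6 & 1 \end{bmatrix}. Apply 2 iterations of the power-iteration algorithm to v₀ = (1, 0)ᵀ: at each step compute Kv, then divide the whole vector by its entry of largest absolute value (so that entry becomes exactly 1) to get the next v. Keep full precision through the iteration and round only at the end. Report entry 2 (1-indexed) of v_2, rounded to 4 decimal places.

Kv0 = (-1.00000, 6.00000); divide by 6.00000 → v1 = (-0.16667, 1.00000)
Kv1 = (2.16667, 0.00000); divide by 2.16667 → v2 = (1.00000, 0.00000)
Requested entry of v2: 0/13 = 0.0000

0.0000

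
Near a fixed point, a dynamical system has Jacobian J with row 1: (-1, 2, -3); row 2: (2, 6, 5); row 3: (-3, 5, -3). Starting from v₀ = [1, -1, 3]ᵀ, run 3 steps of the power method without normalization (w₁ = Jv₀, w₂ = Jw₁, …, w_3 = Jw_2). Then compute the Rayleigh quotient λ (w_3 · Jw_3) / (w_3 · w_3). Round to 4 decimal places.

w1 = Jv₀ = (-12, 11, -17)
w2 = Jw1 = (85, -43, 142)
w3 = Jw2 = (-597, 622, -896)
Jw3 = (4529, -1942, 7589)
w3·Jw3 = (-597)·4529 + 622·(-1942) + (-896)·7589 = -10711481; w3·w3 = (-597)·(-597) + 622·622 + (-896)·(-896) = 1546109
λ ≈ -10711481/1546109 = -6.9280

-6.9280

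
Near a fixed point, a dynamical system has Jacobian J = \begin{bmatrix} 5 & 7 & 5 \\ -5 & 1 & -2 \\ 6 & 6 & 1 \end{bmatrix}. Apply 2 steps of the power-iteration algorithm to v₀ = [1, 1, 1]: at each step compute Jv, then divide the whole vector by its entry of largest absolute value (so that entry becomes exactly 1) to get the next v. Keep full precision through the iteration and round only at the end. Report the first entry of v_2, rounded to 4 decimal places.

-0.9231

Jv0 = (17.00000, -6.00000, 13.00000); divide by 17.00000 → v1 = (1.00000, -0.35294, 0.76471)
Jv1 = (6.35294, -6.88235, 4.64706); divide by -6.88235 → v2 = (-0.92308, 1.00000, -0.67521)
Requested entry of v2: 108/-117 = -0.9231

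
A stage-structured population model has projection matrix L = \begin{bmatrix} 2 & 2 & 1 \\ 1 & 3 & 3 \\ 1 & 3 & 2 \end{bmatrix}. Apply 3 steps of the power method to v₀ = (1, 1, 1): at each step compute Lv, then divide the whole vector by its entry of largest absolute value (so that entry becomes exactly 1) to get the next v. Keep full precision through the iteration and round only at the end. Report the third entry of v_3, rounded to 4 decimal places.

0.8623

Lv0 = (5.00000, 7.00000, 6.00000); divide by 7.00000 → v1 = (0.71429, 1.00000, 0.85714)
Lv1 = (4.28571, 6.28571, 5.42857); divide by 6.28571 → v2 = (0.68182, 1.00000, 0.86364)
Lv2 = (4.22727, 6.27273, 5.40909); divide by 6.27273 → v3 = (0.67391, 1.00000, 0.86232)
Requested entry of v3: 238/276 = 0.8623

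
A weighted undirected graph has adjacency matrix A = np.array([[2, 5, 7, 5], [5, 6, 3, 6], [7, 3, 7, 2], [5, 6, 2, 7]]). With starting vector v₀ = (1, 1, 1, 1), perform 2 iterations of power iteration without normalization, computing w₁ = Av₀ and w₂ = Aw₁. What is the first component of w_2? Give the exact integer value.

w1 = Av₀ = (2·1 + 5·1 + 7·1 + 5·1; 5·1 + 6·1 + 3·1 + 6·1; 7·1 + 3·1 + 7·1 + 2·1; 5·1 + 6·1 + 2·1 + 7·1) = (19, 20, 19, 20)
w2 = Aw1 = (2·19 + 5·20 + 7·19 + 5·20; 5·19 + 6·20 + 3·19 + 6·20; 7·19 + 3·20 + 7·19 + 2·20; 5·19 + 6·20 + 2·19 + 7·20) = (371, 392, 366, 393)
The requested component of w2 is 371.

371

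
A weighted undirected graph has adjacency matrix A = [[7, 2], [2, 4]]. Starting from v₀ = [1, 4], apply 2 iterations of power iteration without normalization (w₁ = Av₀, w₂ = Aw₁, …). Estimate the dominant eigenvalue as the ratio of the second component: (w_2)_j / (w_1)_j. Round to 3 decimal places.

w1 = Av₀ = (7·1 + 2·4; 2·1 + 4·4) = (15, 18)
w2 = Aw1 = (7·15 + 2·18; 2·15 + 4·18) = (141, 102)
Ratio at component: 102 / 18 = 5.667

λ ≈ 5.667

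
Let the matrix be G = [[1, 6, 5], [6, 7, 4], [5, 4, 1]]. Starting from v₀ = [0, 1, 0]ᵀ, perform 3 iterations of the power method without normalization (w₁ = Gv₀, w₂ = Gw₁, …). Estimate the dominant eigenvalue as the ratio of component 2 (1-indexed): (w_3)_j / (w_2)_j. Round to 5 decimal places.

13.49505

w1 = Gv₀ = (1·0 + 6·1 + 5·0; 6·0 + 7·1 + 4·0; 5·0 + 4·1 + 1·0) = (6, 7, 4)
w2 = Gw1 = (1·6 + 6·7 + 5·4; 6·6 + 7·7 + 4·4; 5·6 + 4·7 + 1·4) = (68, 101, 62)
w3 = Gw2 = (984, 1363, 806)
Ratio at component: 1363 / 101 = 13.49505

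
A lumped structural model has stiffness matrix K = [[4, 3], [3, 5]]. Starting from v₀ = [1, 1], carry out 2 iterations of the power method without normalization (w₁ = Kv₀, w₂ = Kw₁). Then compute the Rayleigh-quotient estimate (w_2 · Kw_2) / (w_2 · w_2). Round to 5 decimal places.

w1 = Kv₀ = (7, 8)
w2 = Kw1 = (52, 61)
Kw2 = (391, 461)
w2·Kw2 = 52·391 + 61·461 = 48453; w2·w2 = 52·52 + 61·61 = 6425
λ ≈ 48453/6425 = 7.54132

λ ≈ 7.54132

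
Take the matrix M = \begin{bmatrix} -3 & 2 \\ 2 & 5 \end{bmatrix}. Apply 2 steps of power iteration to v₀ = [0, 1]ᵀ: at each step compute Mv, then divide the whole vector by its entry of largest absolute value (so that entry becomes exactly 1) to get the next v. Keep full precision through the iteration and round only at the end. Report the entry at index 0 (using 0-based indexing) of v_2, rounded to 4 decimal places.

0.1379

Mv0 = (2.00000, 5.00000); divide by 5.00000 → v1 = (0.40000, 1.00000)
Mv1 = (0.80000, 5.80000); divide by 5.80000 → v2 = (0.13793, 1.00000)
Requested entry of v2: 4/29 = 0.1379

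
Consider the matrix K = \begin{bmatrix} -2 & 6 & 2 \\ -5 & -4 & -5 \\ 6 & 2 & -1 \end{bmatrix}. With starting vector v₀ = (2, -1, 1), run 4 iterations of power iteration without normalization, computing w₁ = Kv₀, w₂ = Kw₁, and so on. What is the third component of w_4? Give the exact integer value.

w1 = Kv₀ = (-8, -11, 9)
w2 = Kw1 = (-32, 39, -79)
w3 = Kw2 = (140, 399, -35)
w4 = Kw3 = (2044, -2121, 1673)
The requested component of w4 is 1673.

1673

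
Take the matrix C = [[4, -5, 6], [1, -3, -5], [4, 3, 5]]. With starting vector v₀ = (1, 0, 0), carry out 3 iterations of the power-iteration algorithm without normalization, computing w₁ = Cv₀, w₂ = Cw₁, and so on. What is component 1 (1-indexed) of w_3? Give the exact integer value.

469

w1 = Cv₀ = (4, 1, 4)
w2 = Cw1 = (35, -19, 39)
w3 = Cw2 = (469, -103, 278)
The requested component of w3 is 469.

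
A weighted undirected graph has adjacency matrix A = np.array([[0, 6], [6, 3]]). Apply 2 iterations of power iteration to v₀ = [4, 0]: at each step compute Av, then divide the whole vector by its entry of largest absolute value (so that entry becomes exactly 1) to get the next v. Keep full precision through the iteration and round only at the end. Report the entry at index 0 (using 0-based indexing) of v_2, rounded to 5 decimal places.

1.00000

Av0 = (0.000000, 24.000000); divide by 24.000000 → v1 = (0.000000, 1.000000)
Av1 = (6.000000, 3.000000); divide by 6.000000 → v2 = (1.000000, 0.500000)
Requested entry of v2: 144/144 = 1.00000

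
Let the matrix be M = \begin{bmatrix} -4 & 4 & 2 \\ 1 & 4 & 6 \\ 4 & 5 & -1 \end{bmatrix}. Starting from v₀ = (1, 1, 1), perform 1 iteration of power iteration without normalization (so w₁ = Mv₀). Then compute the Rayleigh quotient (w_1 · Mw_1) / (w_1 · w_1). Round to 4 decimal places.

w1 = Mv₀ = ((-4)·1 + 4·1 + 2·1; 1·1 + 4·1 + 6·1; 4·1 + 5·1 + (-1)·1) = (2, 11, 8)
Mw1 = (52, 94, 55)
w1·Mw1 = 2·52 + 11·94 + 8·55 = 1578; w1·w1 = 2·2 + 11·11 + 8·8 = 189
λ ≈ 1578/189 = 8.3492

λ ≈ 8.3492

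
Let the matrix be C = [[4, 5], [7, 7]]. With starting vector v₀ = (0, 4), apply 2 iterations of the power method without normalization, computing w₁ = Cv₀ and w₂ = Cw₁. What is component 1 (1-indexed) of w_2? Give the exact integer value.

w1 = Cv₀ = (4·0 + 5·4; 7·0 + 7·4) = (20, 28)
w2 = Cw1 = (4·20 + 5·28; 7·20 + 7·28) = (220, 336)
The requested component of w2 is 220.

220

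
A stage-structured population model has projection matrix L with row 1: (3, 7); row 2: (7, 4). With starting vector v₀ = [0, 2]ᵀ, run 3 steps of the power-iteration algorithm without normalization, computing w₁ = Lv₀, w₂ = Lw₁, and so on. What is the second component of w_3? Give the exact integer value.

w1 = Lv₀ = (14, 8)
w2 = Lw1 = (98, 130)
w3 = Lw2 = (1204, 1206)
The requested component of w3 is 1206.

1206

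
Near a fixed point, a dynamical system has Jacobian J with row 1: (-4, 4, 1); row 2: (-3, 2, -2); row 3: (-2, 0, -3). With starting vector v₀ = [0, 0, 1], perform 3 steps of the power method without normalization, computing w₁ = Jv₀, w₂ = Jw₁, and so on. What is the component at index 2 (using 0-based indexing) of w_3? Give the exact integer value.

w1 = Jv₀ = (1, -2, -3)
w2 = Jw1 = (-15, -1, 7)
w3 = Jw2 = (63, 29, 9)
The requested component of w3 is 9.

9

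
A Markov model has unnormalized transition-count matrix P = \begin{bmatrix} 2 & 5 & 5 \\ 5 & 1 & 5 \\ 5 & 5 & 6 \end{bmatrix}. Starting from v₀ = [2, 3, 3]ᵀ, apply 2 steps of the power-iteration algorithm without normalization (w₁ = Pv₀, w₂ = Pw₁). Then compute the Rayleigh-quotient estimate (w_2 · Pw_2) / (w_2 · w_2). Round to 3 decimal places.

w1 = Pv₀ = (2·2 + 5·3 + 5·3; 5·2 + 1·3 + 5·3; 5·2 + 5·3 + 6·3) = (34, 28, 43)
w2 = Pw1 = (2·34 + 5·28 + 5·43; 5·34 + 1·28 + 5·43; 5·34 + 5·28 + 6·43) = (423, 413, 568)
Pw2 = (5751, 5368, 7588)
w2·Pw2 = 423·5751 + 413·5368 + 568·7588 = 8959641; w2·w2 = 423·423 + 413·413 + 568·568 = 672122
λ ≈ 8959641/672122 = 13.330

13.330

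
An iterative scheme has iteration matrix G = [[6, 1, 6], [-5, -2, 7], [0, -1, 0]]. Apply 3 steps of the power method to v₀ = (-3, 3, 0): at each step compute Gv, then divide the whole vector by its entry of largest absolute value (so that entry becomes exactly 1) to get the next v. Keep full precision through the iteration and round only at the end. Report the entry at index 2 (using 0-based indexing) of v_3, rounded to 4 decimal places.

Gv0 = (-15.00000, 9.00000, -3.00000); divide by -15.00000 → v1 = (1.00000, -0.60000, 0.20000)
Gv1 = (6.60000, -2.40000, 0.60000); divide by 6.60000 → v2 = (1.00000, -0.36364, 0.09091)
Gv2 = (6.18182, -3.63636, 0.36364); divide by 6.18182 → v3 = (1.00000, -0.58824, 0.05882)
Requested entry of v3: -36/-612 = 0.0588

0.0588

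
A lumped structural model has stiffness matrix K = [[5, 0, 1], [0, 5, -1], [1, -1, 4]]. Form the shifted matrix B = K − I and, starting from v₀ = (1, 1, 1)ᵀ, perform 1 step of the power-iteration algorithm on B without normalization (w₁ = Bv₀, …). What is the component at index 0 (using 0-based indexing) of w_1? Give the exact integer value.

B = K − I has rows (4, 0, 1); (0, 4, -1); (1, -1, 3)
w1 = Bv₀ = (5, 3, 3)
Requested component of w1: 5

5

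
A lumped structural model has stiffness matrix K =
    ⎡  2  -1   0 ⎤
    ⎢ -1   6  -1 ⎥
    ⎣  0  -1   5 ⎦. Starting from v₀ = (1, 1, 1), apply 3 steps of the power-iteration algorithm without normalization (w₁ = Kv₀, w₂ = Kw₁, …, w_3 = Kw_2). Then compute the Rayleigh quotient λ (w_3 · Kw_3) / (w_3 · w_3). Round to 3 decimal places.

5.057

w1 = Kv₀ = (1, 4, 4)
w2 = Kw1 = (-2, 19, 16)
w3 = Kw2 = (-23, 100, 61)
Kw3 = (-146, 562, 205)
w3·Kw3 = (-23)·(-146) + 100·562 + 61·205 = 72063; w3·w3 = (-23)·(-23) + 100·100 + 61·61 = 14250
λ ≈ 72063/14250 = 5.057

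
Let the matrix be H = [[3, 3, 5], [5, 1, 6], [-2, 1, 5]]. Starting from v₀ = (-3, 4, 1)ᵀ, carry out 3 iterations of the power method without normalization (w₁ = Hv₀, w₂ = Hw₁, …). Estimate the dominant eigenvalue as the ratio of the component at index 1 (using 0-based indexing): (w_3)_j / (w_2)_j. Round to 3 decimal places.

λ ≈ 6.952

w1 = Hv₀ = (3·(-3) + 3·4 + 5·1; 5·(-3) + 1·4 + 6·1; (-2)·(-3) + 1·4 + 5·1) = (8, -5, 15)
w2 = Hw1 = (3·8 + 3·(-5) + 5·15; 5·8 + 1·(-5) + 6·15; (-2)·8 + 1·(-5) + 5·15) = (84, 125, 54)
w3 = Hw2 = (897, 869, 227)
Ratio at component: 869 / 125 = 6.952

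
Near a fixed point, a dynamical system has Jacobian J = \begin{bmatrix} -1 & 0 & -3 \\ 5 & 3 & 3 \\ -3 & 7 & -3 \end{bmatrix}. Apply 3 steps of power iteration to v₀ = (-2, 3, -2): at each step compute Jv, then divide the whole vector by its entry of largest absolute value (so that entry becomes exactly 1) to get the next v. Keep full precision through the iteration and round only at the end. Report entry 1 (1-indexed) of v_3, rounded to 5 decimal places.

Jv0 = (8.000000, -7.000000, 33.000000); divide by 33.000000 → v1 = (0.242424, -0.212121, 1.000000)
Jv1 = (-3.242424, 3.575758, -5.212121); divide by -5.212121 → v2 = (0.622093, -0.686047, 1.000000)
Jv2 = (-3.622093, 4.052326, -9.668605); divide by -9.668605 → v3 = (0.374624, -0.419122, 1.000000)
Requested entry of v3: 623/1663 = 0.37462

0.37462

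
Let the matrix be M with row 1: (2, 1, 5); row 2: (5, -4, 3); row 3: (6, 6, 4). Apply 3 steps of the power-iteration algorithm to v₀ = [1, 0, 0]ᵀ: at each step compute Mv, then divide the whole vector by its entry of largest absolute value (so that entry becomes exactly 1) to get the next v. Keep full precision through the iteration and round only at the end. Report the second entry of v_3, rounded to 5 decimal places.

Mv0 = (2.000000, 5.000000, 6.000000); divide by 6.000000 → v1 = (0.333333, 0.833333, 1.000000)
Mv1 = (6.500000, 1.333333, 11.000000); divide by 11.000000 → v2 = (0.590909, 0.121212, 1.000000)
Mv2 = (6.303030, 5.469697, 8.272727); divide by 8.272727 → v3 = (0.761905, 0.661172, 1.000000)
Requested entry of v3: 361/546 = 0.66117

0.66117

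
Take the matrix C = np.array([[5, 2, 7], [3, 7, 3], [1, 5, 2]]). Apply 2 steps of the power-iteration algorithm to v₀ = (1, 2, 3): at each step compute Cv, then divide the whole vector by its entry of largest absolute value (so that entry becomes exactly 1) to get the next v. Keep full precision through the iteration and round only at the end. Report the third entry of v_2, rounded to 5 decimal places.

0.60062

Cv0 = (30.000000, 26.000000, 17.000000); divide by 30.000000 → v1 = (1.000000, 0.866667, 0.566667)
Cv1 = (10.700000, 10.766667, 6.466667); divide by 10.766667 → v2 = (0.993808, 1.000000, 0.600619)
Requested entry of v2: 194/323 = 0.60062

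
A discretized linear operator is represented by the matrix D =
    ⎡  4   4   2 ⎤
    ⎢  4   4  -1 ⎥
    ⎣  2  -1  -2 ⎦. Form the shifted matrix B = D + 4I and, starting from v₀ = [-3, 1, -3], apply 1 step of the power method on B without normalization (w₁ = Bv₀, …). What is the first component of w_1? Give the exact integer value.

B = D + 4I has rows (8, 4, 2); (4, 8, -1); (2, -1, 2)
w1 = Bv₀ = (8·(-3) + 4·1 + 2·(-3); 4·(-3) + 8·1 + (-1)·(-3); 2·(-3) + (-1)·1 + 2·(-3)) = (-26, -1, -13)
Requested component of w1: -26

-26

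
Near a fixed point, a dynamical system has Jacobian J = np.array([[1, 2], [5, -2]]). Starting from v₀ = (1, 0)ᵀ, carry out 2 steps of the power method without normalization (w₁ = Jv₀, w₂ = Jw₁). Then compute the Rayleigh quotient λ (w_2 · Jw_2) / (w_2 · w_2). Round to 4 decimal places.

λ ≈ -2.1507

w1 = Jv₀ = (1, 5)
w2 = Jw1 = (11, -5)
Jw2 = (1, 65)
w2·Jw2 = 11·1 + (-5)·65 = -314; w2·w2 = 11·11 + (-5)·(-5) = 146
λ ≈ -314/146 = -2.1507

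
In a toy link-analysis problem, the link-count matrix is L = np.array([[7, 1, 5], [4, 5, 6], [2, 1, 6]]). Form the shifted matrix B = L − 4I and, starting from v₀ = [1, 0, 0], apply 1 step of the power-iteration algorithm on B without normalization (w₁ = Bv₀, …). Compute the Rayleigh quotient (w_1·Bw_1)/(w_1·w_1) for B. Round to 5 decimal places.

B = L − 4I has rows (3, 1, 5); (4, 1, 6); (2, 1, 2)
w1 = Bv₀ = (3, 4, 2)
Bw1 = (23, 28, 14)
w1·Bw1 = 209; w1·w1 = 29; μ ≈ 209/29 = 7.20690

μ ≈ 7.20690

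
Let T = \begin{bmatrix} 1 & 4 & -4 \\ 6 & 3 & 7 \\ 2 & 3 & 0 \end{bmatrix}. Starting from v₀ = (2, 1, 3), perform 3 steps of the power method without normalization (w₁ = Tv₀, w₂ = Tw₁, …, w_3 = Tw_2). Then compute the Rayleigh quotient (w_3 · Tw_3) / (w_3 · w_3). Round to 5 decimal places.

w1 = Tv₀ = (1·2 + 4·1 + (-4)·3; 6·2 + 3·1 + 7·3; 2·2 + 3·1 + 0·3) = (-6, 36, 7)
w2 = Tw1 = (1·(-6) + 4·36 + (-4)·7; 6·(-6) + 3·36 + 7·7; 2·(-6) + 3·36 + 0·7) = (110, 121, 96)
w3 = Tw2 = (210, 1695, 583)
Tw3 = (4658, 10426, 5505)
w3·Tw3 = 210·4658 + 1695·10426 + 583·5505 = 21859665; w3·w3 = 210·210 + 1695·1695 + 583·583 = 3257014
λ ≈ 21859665/3257014 = 6.71157

6.71157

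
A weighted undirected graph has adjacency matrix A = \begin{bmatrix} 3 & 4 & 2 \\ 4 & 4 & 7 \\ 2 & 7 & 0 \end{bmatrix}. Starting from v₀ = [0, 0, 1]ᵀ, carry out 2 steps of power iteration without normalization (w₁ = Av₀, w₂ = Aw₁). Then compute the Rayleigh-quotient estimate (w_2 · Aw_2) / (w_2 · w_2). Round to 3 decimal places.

9.953

w1 = Av₀ = (2, 7, 0)
w2 = Aw1 = (34, 36, 53)
Aw2 = (352, 651, 320)
w2·Aw2 = 34·352 + 36·651 + 53·320 = 52364; w2·w2 = 34·34 + 36·36 + 53·53 = 5261
λ ≈ 52364/5261 = 9.953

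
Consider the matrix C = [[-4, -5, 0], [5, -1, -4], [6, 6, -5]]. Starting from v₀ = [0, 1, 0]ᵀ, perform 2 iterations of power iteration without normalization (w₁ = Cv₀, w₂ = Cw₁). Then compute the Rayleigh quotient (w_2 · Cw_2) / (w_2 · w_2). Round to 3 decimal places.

-4.138

w1 = Cv₀ = ((-4)·0 + (-5)·1 + 0·0; 5·0 + (-1)·1 + (-4)·0; 6·0 + 6·1 + (-5)·0) = (-5, -1, 6)
w2 = Cw1 = ((-4)·(-5) + (-5)·(-1) + 0·6; 5·(-5) + (-1)·(-1) + (-4)·6; 6·(-5) + 6·(-1) + (-5)·6) = (25, -48, -66)
Cw2 = (140, 437, 192)
w2·Cw2 = 25·140 + (-48)·437 + (-66)·192 = -30148; w2·w2 = 25·25 + (-48)·(-48) + (-66)·(-66) = 7285
λ ≈ -30148/7285 = -4.138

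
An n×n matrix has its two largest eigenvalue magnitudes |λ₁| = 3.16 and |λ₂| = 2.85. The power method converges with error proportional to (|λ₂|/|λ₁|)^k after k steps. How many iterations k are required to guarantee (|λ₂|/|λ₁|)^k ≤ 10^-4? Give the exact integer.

90

|λ₂/λ₁| = 2.85/3.16 = 0.90190
Need k ≥ ln(10^-4) / ln(0.90190) = -9.2103 / -0.1033 ≈ 89.202
Smallest integer k satisfying the bound: 90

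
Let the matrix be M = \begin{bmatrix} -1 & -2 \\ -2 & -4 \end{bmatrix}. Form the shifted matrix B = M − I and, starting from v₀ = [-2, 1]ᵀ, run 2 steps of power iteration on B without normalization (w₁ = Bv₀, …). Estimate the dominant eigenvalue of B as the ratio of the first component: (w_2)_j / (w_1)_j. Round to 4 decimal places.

B = M − I has rows (-2, -2); (-2, -5)
w1 = Bv₀ = (2, -1)
w2 = Bw1 = (-2, 1)
Ratio: -2/2 = -1.0000

-1.0000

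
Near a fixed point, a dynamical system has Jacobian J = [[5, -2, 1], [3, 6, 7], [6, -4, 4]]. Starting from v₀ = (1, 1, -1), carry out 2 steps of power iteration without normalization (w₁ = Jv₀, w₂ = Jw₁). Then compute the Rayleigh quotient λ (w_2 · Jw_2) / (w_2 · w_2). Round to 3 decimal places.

2.000

w1 = Jv₀ = (2, 2, -2)
w2 = Jw1 = (4, 4, -4)
Jw2 = (8, 8, -8)
w2·Jw2 = 4·8 + 4·8 + (-4)·(-8) = 96; w2·w2 = 4·4 + 4·4 + (-4)·(-4) = 48
λ ≈ 96/48 = 2.000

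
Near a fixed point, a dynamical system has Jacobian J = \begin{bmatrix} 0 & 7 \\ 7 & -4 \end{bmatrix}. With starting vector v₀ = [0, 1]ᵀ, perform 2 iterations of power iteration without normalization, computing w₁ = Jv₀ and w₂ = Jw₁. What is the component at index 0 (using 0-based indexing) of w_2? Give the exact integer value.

w1 = Jv₀ = (7, -4)
w2 = Jw1 = (-28, 65)
The requested component of w2 is -28.

-28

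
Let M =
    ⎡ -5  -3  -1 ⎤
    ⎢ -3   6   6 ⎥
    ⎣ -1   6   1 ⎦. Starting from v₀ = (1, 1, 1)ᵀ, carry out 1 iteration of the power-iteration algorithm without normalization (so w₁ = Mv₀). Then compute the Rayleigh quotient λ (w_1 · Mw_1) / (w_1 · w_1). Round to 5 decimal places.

w1 = Mv₀ = (-9, 9, 6)
Mw1 = (12, 117, 69)
w1·Mw1 = (-9)·12 + 9·117 + 6·69 = 1359; w1·w1 = (-9)·(-9) + 9·9 + 6·6 = 198
λ ≈ 1359/198 = 6.86364

6.86364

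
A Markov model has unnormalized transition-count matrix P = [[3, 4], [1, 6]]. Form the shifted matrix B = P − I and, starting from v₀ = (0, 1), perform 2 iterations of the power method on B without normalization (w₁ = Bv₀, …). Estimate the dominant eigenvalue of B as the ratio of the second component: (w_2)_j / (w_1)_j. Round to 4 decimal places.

B = P − I has rows (2, 4); (1, 5)
w1 = Bv₀ = (2·0 + 4·1; 1·0 + 5·1) = (4, 5)
w2 = Bw1 = (2·4 + 4·5; 1·4 + 5·5) = (28, 29)
Ratio: 29/5 = 5.8000

5.8000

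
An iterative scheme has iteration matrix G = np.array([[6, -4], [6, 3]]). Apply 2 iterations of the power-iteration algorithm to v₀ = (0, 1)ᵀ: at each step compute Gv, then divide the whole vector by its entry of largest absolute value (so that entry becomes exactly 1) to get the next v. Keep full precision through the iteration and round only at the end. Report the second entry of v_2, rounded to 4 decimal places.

0.4167

Gv0 = (-4.00000, 3.00000); divide by -4.00000 → v1 = (1.00000, -0.75000)
Gv1 = (9.00000, 3.75000); divide by 9.00000 → v2 = (1.00000, 0.41667)
Requested entry of v2: -15/-36 = 0.4167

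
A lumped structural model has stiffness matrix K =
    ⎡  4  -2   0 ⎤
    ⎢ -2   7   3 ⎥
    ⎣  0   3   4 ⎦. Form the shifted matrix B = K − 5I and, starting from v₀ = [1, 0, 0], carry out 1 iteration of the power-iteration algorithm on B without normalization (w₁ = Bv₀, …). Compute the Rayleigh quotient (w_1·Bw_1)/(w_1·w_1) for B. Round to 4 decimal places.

B = K − 5I has rows (-1, -2, 0); (-2, 2, 3); (0, 3, -1)
w1 = Bv₀ = ((-1)·1 + (-2)·0 + 0·0; (-2)·1 + 2·0 + 3·0; 0·1 + 3·0 + (-1)·0) = (-1, -2, 0)
Bw1 = (5, -2, -6)
w1·Bw1 = -1; w1·w1 = 5; μ ≈ -1/5 = -0.2000

μ ≈ -0.2000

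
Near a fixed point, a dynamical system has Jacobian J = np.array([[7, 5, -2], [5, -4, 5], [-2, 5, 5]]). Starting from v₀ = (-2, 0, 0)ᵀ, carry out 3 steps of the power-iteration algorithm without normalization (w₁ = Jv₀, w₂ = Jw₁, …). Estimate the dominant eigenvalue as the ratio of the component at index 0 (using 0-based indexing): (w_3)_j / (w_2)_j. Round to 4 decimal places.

λ ≈ 7.2949

w1 = Jv₀ = (-14, -10, 4)
w2 = Jw1 = (-156, -10, -2)
w3 = Jw2 = (-1138, -750, 252)
Ratio at component: -1138 / -156 = 7.2949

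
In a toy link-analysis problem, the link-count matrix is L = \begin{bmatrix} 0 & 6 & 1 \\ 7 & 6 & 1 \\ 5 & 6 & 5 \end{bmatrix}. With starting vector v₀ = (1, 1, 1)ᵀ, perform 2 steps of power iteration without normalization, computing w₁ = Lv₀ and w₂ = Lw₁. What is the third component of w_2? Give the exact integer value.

w1 = Lv₀ = (0·1 + 6·1 + 1·1; 7·1 + 6·1 + 1·1; 5·1 + 6·1 + 5·1) = (7, 14, 16)
w2 = Lw1 = (0·7 + 6·14 + 1·16; 7·7 + 6·14 + 1·16; 5·7 + 6·14 + 5·16) = (100, 149, 199)
The requested component of w2 is 199.

199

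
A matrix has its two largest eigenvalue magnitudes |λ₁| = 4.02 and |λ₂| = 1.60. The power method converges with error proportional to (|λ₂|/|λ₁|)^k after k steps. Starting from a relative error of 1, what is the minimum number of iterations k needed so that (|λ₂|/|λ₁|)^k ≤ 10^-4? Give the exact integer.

|λ₂/λ₁| = 1.60/4.02 = 0.39801
Need k ≥ ln(10^-4) / ln(0.39801) = -9.2103 / -0.9213 ≈ 9.997
Smallest integer k satisfying the bound: 10

10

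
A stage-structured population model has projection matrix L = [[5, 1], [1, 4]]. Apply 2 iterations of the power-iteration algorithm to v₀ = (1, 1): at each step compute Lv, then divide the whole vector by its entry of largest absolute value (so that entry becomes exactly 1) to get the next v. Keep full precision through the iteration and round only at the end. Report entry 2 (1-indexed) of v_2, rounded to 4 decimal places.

Lv0 = (6.00000, 5.00000); divide by 6.00000 → v1 = (1.00000, 0.83333)
Lv1 = (5.83333, 4.33333); divide by 5.83333 → v2 = (1.00000, 0.74286)
Requested entry of v2: 26/35 = 0.7429

0.7429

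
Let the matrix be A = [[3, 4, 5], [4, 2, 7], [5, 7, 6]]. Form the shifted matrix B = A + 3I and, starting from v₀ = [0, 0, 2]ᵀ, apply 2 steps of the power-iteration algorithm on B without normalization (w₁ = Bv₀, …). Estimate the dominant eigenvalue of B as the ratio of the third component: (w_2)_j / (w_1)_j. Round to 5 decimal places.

B = A + 3I has rows (6, 4, 5); (4, 5, 7); (5, 7, 9)
w1 = Bv₀ = (6·0 + 4·0 + 5·2; 4·0 + 5·0 + 7·2; 5·0 + 7·0 + 9·2) = (10, 14, 18)
w2 = Bw1 = (6·10 + 4·14 + 5·18; 4·10 + 5·14 + 7·18; 5·10 + 7·14 + 9·18) = (206, 236, 310)
Ratio: 310/18 = 17.22222

17.22222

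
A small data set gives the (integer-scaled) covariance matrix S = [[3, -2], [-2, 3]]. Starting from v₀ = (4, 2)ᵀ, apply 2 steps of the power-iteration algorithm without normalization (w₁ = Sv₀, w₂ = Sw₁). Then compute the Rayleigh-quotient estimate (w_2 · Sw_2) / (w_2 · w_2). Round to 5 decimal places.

w1 = Sv₀ = (8, -2)
w2 = Sw1 = (28, -22)
Sw2 = (128, -122)
w2·Sw2 = 28·128 + (-22)·(-122) = 6268; w2·w2 = 28·28 + (-22)·(-22) = 1268
λ ≈ 6268/1268 = 4.94322

4.94322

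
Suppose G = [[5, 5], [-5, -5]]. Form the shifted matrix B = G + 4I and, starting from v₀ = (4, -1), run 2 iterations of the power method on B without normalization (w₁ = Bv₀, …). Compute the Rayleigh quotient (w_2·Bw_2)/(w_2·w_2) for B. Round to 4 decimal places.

B = G + 4I has rows (9, 5); (-5, -1)
w1 = Bv₀ = (9·4 + 5·(-1); (-5)·4 + (-1)·(-1)) = (31, -19)
w2 = Bw1 = (9·31 + 5·(-19); (-5)·31 + (-1)·(-19)) = (184, -136)
Bw2 = (976, -784)
w2·Bw2 = 286208; w2·w2 = 52352; μ ≈ 286208/52352 = 5.4670

5.4670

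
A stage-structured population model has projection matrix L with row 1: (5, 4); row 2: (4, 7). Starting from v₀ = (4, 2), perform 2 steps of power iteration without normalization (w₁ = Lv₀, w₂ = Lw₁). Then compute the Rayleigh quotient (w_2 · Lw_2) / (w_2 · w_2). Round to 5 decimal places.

w1 = Lv₀ = (5·4 + 4·2; 4·4 + 7·2) = (28, 30)
w2 = Lw1 = (5·28 + 4·30; 4·28 + 7·30) = (260, 322)
Lw2 = (2588, 3294)
w2·Lw2 = 260·2588 + 322·3294 = 1733548; w2·w2 = 260·260 + 322·322 = 171284
λ ≈ 1733548/171284 = 10.12090

10.12090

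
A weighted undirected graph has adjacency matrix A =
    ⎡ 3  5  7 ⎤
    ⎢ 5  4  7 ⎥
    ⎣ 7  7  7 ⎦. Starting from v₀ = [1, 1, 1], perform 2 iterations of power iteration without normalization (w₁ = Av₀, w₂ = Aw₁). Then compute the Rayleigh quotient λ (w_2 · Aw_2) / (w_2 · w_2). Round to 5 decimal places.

w1 = Av₀ = (3·1 + 5·1 + 7·1; 5·1 + 4·1 + 7·1; 7·1 + 7·1 + 7·1) = (15, 16, 21)
w2 = Aw1 = (3·15 + 5·16 + 7·21; 5·15 + 4·16 + 7·21; 7·15 + 7·16 + 7·21) = (272, 286, 364)
Aw2 = (4794, 5052, 6454)
w2·Aw2 = 272·4794 + 286·5052 + 364·6454 = 5098096; w2·w2 = 272·272 + 286·286 + 364·364 = 288276
λ ≈ 5098096/288276 = 17.68477

17.68477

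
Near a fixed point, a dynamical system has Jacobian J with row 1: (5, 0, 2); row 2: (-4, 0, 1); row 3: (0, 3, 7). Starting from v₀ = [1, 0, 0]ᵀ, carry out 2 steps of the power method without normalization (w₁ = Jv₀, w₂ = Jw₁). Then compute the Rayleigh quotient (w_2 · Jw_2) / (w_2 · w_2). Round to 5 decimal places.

5.55432

w1 = Jv₀ = (5, -4, 0)
w2 = Jw1 = (25, -20, -12)
Jw2 = (101, -112, -144)
w2·Jw2 = 25·101 + (-20)·(-112) + (-12)·(-144) = 6493; w2·w2 = 25·25 + (-20)·(-20) + (-12)·(-12) = 1169
λ ≈ 6493/1169 = 5.55432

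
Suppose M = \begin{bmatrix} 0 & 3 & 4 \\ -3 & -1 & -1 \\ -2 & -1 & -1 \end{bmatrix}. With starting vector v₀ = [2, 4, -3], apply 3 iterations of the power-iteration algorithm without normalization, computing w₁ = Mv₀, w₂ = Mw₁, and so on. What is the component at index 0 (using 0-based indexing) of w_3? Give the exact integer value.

w1 = Mv₀ = (0·2 + 3·4 + 4·(-3); (-3)·2 + (-1)·4 + (-1)·(-3); (-2)·2 + (-1)·4 + (-1)·(-3)) = (0, -7, -5)
w2 = Mw1 = (0·0 + 3·(-7) + 4·(-5); (-3)·0 + (-1)·(-7) + (-1)·(-5); (-2)·0 + (-1)·(-7) + (-1)·(-5)) = (-41, 12, 12)
w3 = Mw2 = (84, 99, 58)
The requested component of w3 is 84.

84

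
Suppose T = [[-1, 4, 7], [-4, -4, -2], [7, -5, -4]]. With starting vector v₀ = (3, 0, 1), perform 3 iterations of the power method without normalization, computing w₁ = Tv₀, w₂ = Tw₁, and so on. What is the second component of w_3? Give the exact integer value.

-320

w1 = Tv₀ = (4, -14, 17)
w2 = Tw1 = (59, 6, 30)
w3 = Tw2 = (175, -320, 263)
The requested component of w3 is -320.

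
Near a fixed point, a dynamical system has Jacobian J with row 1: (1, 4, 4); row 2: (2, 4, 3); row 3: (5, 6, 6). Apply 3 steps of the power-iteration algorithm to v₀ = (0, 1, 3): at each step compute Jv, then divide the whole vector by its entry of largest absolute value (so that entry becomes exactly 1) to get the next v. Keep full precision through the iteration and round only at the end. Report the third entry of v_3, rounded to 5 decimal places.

Jv0 = (16.000000, 13.000000, 24.000000); divide by 24.000000 → v1 = (0.666667, 0.541667, 1.000000)
Jv1 = (6.833333, 6.500000, 12.583333); divide by 12.583333 → v2 = (0.543046, 0.516556, 1.000000)
Jv2 = (6.609272, 6.152318, 11.814570); divide by 11.814570 → v3 = (0.559417, 0.520740, 1.000000)
Requested entry of v3: 3568/3568 = 1.00000

1.00000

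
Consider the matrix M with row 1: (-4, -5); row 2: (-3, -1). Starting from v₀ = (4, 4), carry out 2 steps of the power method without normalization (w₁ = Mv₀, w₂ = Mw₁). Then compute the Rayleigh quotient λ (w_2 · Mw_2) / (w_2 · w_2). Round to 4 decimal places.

-6.6861

w1 = Mv₀ = ((-4)·4 + (-5)·4; (-3)·4 + (-1)·4) = (-36, -16)
w2 = Mw1 = ((-4)·(-36) + (-5)·(-16); (-3)·(-36) + (-1)·(-16)) = (224, 124)
Mw2 = (-1516, -796)
w2·Mw2 = 224·(-1516) + 124·(-796) = -438288; w2·w2 = 224·224 + 124·124 = 65552
λ ≈ -438288/65552 = -6.6861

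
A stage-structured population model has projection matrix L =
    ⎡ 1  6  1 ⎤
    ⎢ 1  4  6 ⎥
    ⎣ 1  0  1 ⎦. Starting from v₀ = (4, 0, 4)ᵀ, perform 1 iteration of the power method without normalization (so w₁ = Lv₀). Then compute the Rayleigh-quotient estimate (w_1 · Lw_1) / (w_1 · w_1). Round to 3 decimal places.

w1 = Lv₀ = (1·4 + 6·0 + 1·4; 1·4 + 4·0 + 6·4; 1·4 + 0·0 + 1·4) = (8, 28, 8)
Lw1 = (184, 168, 16)
w1·Lw1 = 8·184 + 28·168 + 8·16 = 6304; w1·w1 = 8·8 + 28·28 + 8·8 = 912
λ ≈ 6304/912 = 6.912

6.912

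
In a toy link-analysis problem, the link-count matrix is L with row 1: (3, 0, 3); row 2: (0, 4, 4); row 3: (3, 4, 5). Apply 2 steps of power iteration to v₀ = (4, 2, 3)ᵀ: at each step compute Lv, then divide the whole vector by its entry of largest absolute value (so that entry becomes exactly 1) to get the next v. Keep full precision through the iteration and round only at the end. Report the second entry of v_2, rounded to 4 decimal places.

0.6918

Lv0 = (21.00000, 20.00000, 35.00000); divide by 35.00000 → v1 = (0.60000, 0.57143, 1.00000)
Lv1 = (4.80000, 6.28571, 9.08571); divide by 9.08571 → v2 = (0.52830, 0.69182, 1.00000)
Requested entry of v2: 220/318 = 0.6918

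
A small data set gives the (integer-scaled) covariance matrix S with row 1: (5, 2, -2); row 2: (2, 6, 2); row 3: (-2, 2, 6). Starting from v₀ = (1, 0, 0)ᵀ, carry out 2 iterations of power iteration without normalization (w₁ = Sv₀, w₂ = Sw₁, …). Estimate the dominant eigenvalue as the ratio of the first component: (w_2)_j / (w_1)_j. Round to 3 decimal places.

λ ≈ 6.600

w1 = Sv₀ = (5, 2, -2)
w2 = Sw1 = (33, 18, -18)
Ratio at component: 33 / 5 = 6.600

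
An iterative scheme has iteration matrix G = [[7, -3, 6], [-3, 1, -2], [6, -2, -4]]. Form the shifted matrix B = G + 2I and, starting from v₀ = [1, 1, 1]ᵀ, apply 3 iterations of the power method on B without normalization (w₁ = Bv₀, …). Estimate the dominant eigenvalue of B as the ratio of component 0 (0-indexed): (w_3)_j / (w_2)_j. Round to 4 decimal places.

13.5238

B = G + 2I has rows (9, -3, 6); (-3, 3, -2); (6, -2, -2)
w1 = Bv₀ = (9·1 + (-3)·1 + 6·1; (-3)·1 + 3·1 + (-2)·1; 6·1 + (-2)·1 + (-2)·1) = (12, -2, 2)
w2 = Bw1 = (9·12 + (-3)·(-2) + 6·2; (-3)·12 + 3·(-2) + (-2)·2; 6·12 + (-2)·(-2) + (-2)·2) = (126, -46, 72)
w3 = Bw2 = (1704, -660, 704)
Ratio: 1704/126 = 13.5238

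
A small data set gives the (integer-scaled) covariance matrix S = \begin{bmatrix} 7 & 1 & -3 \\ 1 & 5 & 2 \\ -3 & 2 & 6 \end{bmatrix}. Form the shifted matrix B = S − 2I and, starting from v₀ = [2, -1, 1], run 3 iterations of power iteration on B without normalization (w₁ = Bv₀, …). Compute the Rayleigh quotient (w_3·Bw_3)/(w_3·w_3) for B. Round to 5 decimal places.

B = S − 2I has rows (5, 1, -3); (1, 3, 2); (-3, 2, 4)
w1 = Bv₀ = (5·2 + 1·(-1) + (-3)·1; 1·2 + 3·(-1) + 2·1; (-3)·2 + 2·(-1) + 4·1) = (6, 1, -4)
w2 = Bw1 = (5·6 + 1·1 + (-3)·(-4); 1·6 + 3·1 + 2·(-4); (-3)·6 + 2·1 + 4·(-4)) = (43, 1, -32)
w3 = Bw2 = (312, -18, -255)
Bw3 = (2307, -252, -1992)
w3·Bw3 = 1232280; w3·w3 = 162693; μ ≈ 1232280/162693 = 7.57427

μ ≈ 7.57427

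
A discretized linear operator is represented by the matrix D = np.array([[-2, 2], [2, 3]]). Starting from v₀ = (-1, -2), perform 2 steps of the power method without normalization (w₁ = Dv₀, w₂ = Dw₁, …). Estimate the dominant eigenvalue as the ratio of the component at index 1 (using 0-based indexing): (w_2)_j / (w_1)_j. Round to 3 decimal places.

w1 = Dv₀ = (-2, -8)
w2 = Dw1 = (-12, -28)
Ratio at component: -28 / -8 = 3.500

3.500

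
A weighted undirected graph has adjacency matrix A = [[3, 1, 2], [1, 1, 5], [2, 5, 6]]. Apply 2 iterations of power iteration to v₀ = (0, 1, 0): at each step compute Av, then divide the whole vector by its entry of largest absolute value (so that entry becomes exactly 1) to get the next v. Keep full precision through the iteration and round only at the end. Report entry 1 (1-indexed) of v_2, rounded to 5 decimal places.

Av0 = (1.000000, 1.000000, 5.000000); divide by 5.000000 → v1 = (0.200000, 0.200000, 1.000000)
Av1 = (2.800000, 5.400000, 7.400000); divide by 7.400000 → v2 = (0.378378, 0.729730, 1.000000)
Requested entry of v2: 14/37 = 0.37838

0.37838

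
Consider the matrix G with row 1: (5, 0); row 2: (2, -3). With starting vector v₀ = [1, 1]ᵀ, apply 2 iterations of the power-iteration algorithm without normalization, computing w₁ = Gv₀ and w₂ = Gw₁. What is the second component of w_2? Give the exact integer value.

13

w1 = Gv₀ = (5·1 + 0·1; 2·1 + (-3)·1) = (5, -1)
w2 = Gw1 = (5·5 + 0·(-1); 2·5 + (-3)·(-1)) = (25, 13)
The requested component of w2 is 13.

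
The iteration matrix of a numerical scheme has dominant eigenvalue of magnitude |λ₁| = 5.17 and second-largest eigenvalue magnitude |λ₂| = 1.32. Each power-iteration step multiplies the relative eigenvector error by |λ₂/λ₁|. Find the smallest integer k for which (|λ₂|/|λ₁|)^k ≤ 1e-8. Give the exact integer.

|λ₂/λ₁| = 1.32/5.17 = 0.25532
Need k ≥ ln(1e-8) / ln(0.25532) = -18.4207 / -1.3652 ≈ 13.493
Smallest integer k satisfying the bound: 14

14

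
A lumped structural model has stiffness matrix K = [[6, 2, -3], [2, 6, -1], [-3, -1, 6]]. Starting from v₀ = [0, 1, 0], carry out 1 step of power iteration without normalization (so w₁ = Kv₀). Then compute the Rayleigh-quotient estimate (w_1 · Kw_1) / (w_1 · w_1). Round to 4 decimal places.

w1 = Kv₀ = (2, 6, -1)
Kw1 = (27, 41, -18)
w1·Kw1 = 2·27 + 6·41 + (-1)·(-18) = 318; w1·w1 = 2·2 + 6·6 + (-1)·(-1) = 41
λ ≈ 318/41 = 7.7561

λ ≈ 7.7561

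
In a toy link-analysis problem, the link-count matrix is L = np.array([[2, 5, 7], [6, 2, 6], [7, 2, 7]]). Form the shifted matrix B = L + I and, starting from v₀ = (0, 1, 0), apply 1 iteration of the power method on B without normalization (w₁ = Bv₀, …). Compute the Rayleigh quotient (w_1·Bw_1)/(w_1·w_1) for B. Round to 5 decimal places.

μ ≈ 12.81579

B = L + I has rows (3, 5, 7); (6, 3, 6); (7, 2, 8)
w1 = Bv₀ = (3·0 + 5·1 + 7·0; 6·0 + 3·1 + 6·0; 7·0 + 2·1 + 8·0) = (5, 3, 2)
Bw1 = (44, 51, 57)
w1·Bw1 = 487; w1·w1 = 38; μ ≈ 487/38 = 12.81579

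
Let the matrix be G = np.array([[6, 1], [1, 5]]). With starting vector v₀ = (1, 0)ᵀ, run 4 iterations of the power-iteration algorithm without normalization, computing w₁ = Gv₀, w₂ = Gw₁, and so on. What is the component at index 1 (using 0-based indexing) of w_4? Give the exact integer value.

693

w1 = Gv₀ = (6·1 + 1·0; 1·1 + 5·0) = (6, 1)
w2 = Gw1 = (6·6 + 1·1; 1·6 + 5·1) = (37, 11)
w3 = Gw2 = (233, 92)
w4 = Gw3 = (1490, 693)
The requested component of w4 is 693.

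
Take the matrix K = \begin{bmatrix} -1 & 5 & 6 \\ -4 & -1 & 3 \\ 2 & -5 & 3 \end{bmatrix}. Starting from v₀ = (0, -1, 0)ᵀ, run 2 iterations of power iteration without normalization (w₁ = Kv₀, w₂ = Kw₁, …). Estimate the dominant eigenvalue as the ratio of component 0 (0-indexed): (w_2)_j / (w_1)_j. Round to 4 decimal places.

λ ≈ -8.0000

w1 = Kv₀ = (-5, 1, 5)
w2 = Kw1 = (40, 34, 0)
Ratio at component: 40 / -5 = -8.0000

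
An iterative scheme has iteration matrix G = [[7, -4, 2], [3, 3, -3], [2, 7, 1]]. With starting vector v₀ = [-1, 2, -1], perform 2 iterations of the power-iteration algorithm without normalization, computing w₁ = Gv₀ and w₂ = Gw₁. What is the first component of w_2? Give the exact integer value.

-121

w1 = Gv₀ = (7·(-1) + (-4)·2 + 2·(-1); 3·(-1) + 3·2 + (-3)·(-1); 2·(-1) + 7·2 + 1·(-1)) = (-17, 6, 11)
w2 = Gw1 = (7·(-17) + (-4)·6 + 2·11; 3·(-17) + 3·6 + (-3)·11; 2·(-17) + 7·6 + 1·11) = (-121, -66, 19)
The requested component of w2 is -121.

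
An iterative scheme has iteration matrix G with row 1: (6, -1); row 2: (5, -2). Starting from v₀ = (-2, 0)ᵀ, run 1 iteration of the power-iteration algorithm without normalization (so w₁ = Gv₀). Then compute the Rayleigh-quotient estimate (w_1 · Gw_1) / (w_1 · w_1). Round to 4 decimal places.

4.6885

w1 = Gv₀ = (6·(-2) + (-1)·0; 5·(-2) + (-2)·0) = (-12, -10)
Gw1 = (-62, -40)
w1·Gw1 = (-12)·(-62) + (-10)·(-40) = 1144; w1·w1 = (-12)·(-12) + (-10)·(-10) = 244
λ ≈ 1144/244 = 4.6885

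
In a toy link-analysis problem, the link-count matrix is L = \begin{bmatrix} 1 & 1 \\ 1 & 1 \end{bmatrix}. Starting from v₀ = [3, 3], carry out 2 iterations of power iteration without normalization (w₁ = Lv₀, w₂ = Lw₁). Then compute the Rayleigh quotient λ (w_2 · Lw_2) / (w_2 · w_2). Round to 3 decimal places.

λ ≈ 2.000

w1 = Lv₀ = (6, 6)
w2 = Lw1 = (12, 12)
Lw2 = (24, 24)
w2·Lw2 = 12·24 + 12·24 = 576; w2·w2 = 12·12 + 12·12 = 288
λ ≈ 576/288 = 2.000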